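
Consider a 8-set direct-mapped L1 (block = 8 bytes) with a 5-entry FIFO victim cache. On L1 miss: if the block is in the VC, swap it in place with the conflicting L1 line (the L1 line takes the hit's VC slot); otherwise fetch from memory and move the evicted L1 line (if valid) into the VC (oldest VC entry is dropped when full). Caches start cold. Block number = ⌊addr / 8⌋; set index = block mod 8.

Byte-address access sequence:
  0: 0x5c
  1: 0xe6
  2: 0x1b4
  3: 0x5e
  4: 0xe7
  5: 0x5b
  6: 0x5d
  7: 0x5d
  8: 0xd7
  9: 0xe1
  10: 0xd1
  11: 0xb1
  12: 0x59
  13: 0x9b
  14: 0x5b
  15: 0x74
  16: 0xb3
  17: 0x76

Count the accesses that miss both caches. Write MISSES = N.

MISSES = 7

0: 0x5c (blk 11, set 3) → MISS  vc=[]
1: 0xe6 (blk 28, set 4) → MISS  vc=[]
2: 0x1b4 (blk 54, set 6) → MISS  vc=[]
3: 0x5e (blk 11, set 3) → L1-HIT  vc=[]
4: 0xe7 (blk 28, set 4) → L1-HIT  vc=[]
5: 0x5b (blk 11, set 3) → L1-HIT  vc=[]
6: 0x5d (blk 11, set 3) → L1-HIT  vc=[]
7: 0x5d (blk 11, set 3) → L1-HIT  vc=[]
8: 0xd7 (blk 26, set 2) → MISS  vc=[]
9: 0xe1 (blk 28, set 4) → L1-HIT  vc=[]
10: 0xd1 (blk 26, set 2) → L1-HIT  vc=[]
11: 0xb1 (blk 22, set 6) → MISS  vc=[54]
12: 0x59 (blk 11, set 3) → L1-HIT  vc=[54]
13: 0x9b (blk 19, set 3) → MISS  vc=[54, 11]
14: 0x5b (blk 11, set 3) → VC-HIT  vc=[54, 19]
15: 0x74 (blk 14, set 6) → MISS  vc=[54, 19, 22]
16: 0xb3 (blk 22, set 6) → VC-HIT  vc=[54, 19, 14]
17: 0x76 (blk 14, set 6) → VC-HIT  vc=[54, 19, 22]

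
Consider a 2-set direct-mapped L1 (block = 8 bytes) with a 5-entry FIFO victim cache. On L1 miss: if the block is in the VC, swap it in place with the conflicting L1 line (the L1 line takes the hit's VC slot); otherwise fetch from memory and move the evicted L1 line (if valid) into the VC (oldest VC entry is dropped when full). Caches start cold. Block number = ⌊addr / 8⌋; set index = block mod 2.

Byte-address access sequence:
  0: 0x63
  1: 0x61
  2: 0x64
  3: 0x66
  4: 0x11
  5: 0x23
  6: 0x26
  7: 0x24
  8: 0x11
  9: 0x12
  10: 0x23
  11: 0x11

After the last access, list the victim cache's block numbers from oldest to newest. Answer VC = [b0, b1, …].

  [0] addr=0x63 blk=12 s=0: MISS | VC []
  [1] addr=0x61 blk=12 s=0: L1-HIT | VC []
  [2] addr=0x64 blk=12 s=0: L1-HIT | VC []
  [3] addr=0x66 blk=12 s=0: L1-HIT | VC []
  [4] addr=0x11 blk=2 s=0: MISS | VC [12]
  [5] addr=0x23 blk=4 s=0: MISS | VC [12, 2]
  [6] addr=0x26 blk=4 s=0: L1-HIT | VC [12, 2]
  [7] addr=0x24 blk=4 s=0: L1-HIT | VC [12, 2]
  [8] addr=0x11 blk=2 s=0: VC-HIT | VC [12, 4]
  [9] addr=0x12 blk=2 s=0: L1-HIT | VC [12, 4]
  [10] addr=0x23 blk=4 s=0: VC-HIT | VC [12, 2]
  [11] addr=0x11 blk=2 s=0: VC-HIT | VC [12, 4]

VC = [12, 4]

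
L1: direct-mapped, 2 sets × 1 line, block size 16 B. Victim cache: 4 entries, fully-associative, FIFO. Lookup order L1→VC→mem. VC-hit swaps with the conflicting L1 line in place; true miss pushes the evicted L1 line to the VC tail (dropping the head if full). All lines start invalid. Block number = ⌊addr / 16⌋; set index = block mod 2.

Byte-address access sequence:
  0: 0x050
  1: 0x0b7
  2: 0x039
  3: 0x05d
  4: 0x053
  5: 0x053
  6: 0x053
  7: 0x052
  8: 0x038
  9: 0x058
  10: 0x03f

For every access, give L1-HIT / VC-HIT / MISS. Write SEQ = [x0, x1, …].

SEQ = [MISS, MISS, MISS, VC-HIT, L1-HIT, L1-HIT, L1-HIT, L1-HIT, VC-HIT, VC-HIT, VC-HIT]

  [0] addr=0x50 blk=5 s=1: MISS | VC []
  [1] addr=0xb7 blk=11 s=1: MISS | VC [5]
  [2] addr=0x39 blk=3 s=1: MISS | VC [5, 11]
  [3] addr=0x5d blk=5 s=1: VC-HIT | VC [3, 11]
  [4] addr=0x53 blk=5 s=1: L1-HIT | VC [3, 11]
  [5] addr=0x53 blk=5 s=1: L1-HIT | VC [3, 11]
  [6] addr=0x53 blk=5 s=1: L1-HIT | VC [3, 11]
  [7] addr=0x52 blk=5 s=1: L1-HIT | VC [3, 11]
  [8] addr=0x38 blk=3 s=1: VC-HIT | VC [5, 11]
  [9] addr=0x58 blk=5 s=1: VC-HIT | VC [3, 11]
  [10] addr=0x3f blk=3 s=1: VC-HIT | VC [5, 11]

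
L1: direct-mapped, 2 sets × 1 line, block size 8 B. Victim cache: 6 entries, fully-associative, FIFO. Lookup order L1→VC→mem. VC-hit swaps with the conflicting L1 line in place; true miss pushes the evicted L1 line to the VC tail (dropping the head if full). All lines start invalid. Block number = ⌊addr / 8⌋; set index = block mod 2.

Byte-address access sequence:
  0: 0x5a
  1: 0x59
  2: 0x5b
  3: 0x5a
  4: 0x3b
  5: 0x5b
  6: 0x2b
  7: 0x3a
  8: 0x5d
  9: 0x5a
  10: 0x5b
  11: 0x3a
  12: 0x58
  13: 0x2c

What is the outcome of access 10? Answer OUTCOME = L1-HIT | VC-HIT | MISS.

OUTCOME = L1-HIT

0: 0x5a (blk 11, set 1) → MISS  vc=[]
1: 0x59 (blk 11, set 1) → L1-HIT  vc=[]
2: 0x5b (blk 11, set 1) → L1-HIT  vc=[]
3: 0x5a (blk 11, set 1) → L1-HIT  vc=[]
4: 0x3b (blk 7, set 1) → MISS  vc=[11]
5: 0x5b (blk 11, set 1) → VC-HIT  vc=[7]
6: 0x2b (blk 5, set 1) → MISS  vc=[7, 11]
7: 0x3a (blk 7, set 1) → VC-HIT  vc=[5, 11]
8: 0x5d (blk 11, set 1) → VC-HIT  vc=[5, 7]
9: 0x5a (blk 11, set 1) → L1-HIT  vc=[5, 7]
10: 0x5b (blk 11, set 1) → L1-HIT  vc=[5, 7]
11: 0x3a (blk 7, set 1) → VC-HIT  vc=[5, 11]
12: 0x58 (blk 11, set 1) → VC-HIT  vc=[5, 7]
13: 0x2c (blk 5, set 1) → VC-HIT  vc=[11, 7]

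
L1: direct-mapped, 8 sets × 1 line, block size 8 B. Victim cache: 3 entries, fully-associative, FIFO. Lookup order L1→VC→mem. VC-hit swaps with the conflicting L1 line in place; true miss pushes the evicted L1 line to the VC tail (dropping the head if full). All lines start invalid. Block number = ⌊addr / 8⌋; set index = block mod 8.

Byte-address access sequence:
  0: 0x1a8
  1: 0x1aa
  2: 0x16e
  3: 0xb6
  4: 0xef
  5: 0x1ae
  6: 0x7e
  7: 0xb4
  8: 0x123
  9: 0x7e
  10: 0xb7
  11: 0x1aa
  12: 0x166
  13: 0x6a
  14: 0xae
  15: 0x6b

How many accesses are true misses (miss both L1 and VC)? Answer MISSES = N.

MISSES = 9

0: 0x1a8 (blk 53, set 5) → MISS  vc=[]
1: 0x1aa (blk 53, set 5) → L1-HIT  vc=[]
2: 0x16e (blk 45, set 5) → MISS  vc=[53]
3: 0xb6 (blk 22, set 6) → MISS  vc=[53]
4: 0xef (blk 29, set 5) → MISS  vc=[53, 45]
5: 0x1ae (blk 53, set 5) → VC-HIT  vc=[29, 45]
6: 0x7e (blk 15, set 7) → MISS  vc=[29, 45]
7: 0xb4 (blk 22, set 6) → L1-HIT  vc=[29, 45]
8: 0x123 (blk 36, set 4) → MISS  vc=[29, 45]
9: 0x7e (blk 15, set 7) → L1-HIT  vc=[29, 45]
10: 0xb7 (blk 22, set 6) → L1-HIT  vc=[29, 45]
11: 0x1aa (blk 53, set 5) → L1-HIT  vc=[29, 45]
12: 0x166 (blk 44, set 4) → MISS  vc=[29, 45, 36]
13: 0x6a (blk 13, set 5) → MISS  vc=[45, 36, 53]
14: 0xae (blk 21, set 5) → MISS  vc=[36, 53, 13]
15: 0x6b (blk 13, set 5) → VC-HIT  vc=[36, 53, 21]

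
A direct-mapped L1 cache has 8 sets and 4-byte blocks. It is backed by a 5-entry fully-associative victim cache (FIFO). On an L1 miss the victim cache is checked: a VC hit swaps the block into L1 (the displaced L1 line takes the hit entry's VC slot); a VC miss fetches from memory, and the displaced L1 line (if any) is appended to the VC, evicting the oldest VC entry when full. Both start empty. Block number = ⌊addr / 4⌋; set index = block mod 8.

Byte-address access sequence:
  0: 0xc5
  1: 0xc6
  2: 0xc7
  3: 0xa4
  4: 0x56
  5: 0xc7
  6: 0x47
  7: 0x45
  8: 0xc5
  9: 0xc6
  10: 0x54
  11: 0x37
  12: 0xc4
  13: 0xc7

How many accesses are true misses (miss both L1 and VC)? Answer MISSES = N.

  [0] addr=0xc5 blk=49 s=1: MISS | VC []
  [1] addr=0xc6 blk=49 s=1: L1-HIT | VC []
  [2] addr=0xc7 blk=49 s=1: L1-HIT | VC []
  [3] addr=0xa4 blk=41 s=1: MISS | VC [49]
  [4] addr=0x56 blk=21 s=5: MISS | VC [49]
  [5] addr=0xc7 blk=49 s=1: VC-HIT | VC [41]
  [6] addr=0x47 blk=17 s=1: MISS | VC [41, 49]
  [7] addr=0x45 blk=17 s=1: L1-HIT | VC [41, 49]
  [8] addr=0xc5 blk=49 s=1: VC-HIT | VC [41, 17]
  [9] addr=0xc6 blk=49 s=1: L1-HIT | VC [41, 17]
  [10] addr=0x54 blk=21 s=5: L1-HIT | VC [41, 17]
  [11] addr=0x37 blk=13 s=5: MISS | VC [41, 17, 21]
  [12] addr=0xc4 blk=49 s=1: L1-HIT | VC [41, 17, 21]
  [13] addr=0xc7 blk=49 s=1: L1-HIT | VC [41, 17, 21]

MISSES = 5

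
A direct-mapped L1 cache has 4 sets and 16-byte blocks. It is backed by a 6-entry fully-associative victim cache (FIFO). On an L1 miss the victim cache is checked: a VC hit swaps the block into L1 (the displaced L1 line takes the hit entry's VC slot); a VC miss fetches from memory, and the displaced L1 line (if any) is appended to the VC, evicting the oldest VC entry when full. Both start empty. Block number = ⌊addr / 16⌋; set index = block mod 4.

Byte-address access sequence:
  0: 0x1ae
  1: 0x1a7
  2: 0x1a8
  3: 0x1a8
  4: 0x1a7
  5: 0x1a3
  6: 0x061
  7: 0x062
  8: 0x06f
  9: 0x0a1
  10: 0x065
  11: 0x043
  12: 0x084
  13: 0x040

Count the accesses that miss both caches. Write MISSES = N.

  [0] addr=0x1ae blk=26 s=2: MISS | VC []
  [1] addr=0x1a7 blk=26 s=2: L1-HIT | VC []
  [2] addr=0x1a8 blk=26 s=2: L1-HIT | VC []
  [3] addr=0x1a8 blk=26 s=2: L1-HIT | VC []
  [4] addr=0x1a7 blk=26 s=2: L1-HIT | VC []
  [5] addr=0x1a3 blk=26 s=2: L1-HIT | VC []
  [6] addr=0x61 blk=6 s=2: MISS | VC [26]
  [7] addr=0x62 blk=6 s=2: L1-HIT | VC [26]
  [8] addr=0x6f blk=6 s=2: L1-HIT | VC [26]
  [9] addr=0xa1 blk=10 s=2: MISS | VC [26, 6]
  [10] addr=0x65 blk=6 s=2: VC-HIT | VC [26, 10]
  [11] addr=0x43 blk=4 s=0: MISS | VC [26, 10]
  [12] addr=0x84 blk=8 s=0: MISS | VC [26, 10, 4]
  [13] addr=0x40 blk=4 s=0: VC-HIT | VC [26, 10, 8]

MISSES = 5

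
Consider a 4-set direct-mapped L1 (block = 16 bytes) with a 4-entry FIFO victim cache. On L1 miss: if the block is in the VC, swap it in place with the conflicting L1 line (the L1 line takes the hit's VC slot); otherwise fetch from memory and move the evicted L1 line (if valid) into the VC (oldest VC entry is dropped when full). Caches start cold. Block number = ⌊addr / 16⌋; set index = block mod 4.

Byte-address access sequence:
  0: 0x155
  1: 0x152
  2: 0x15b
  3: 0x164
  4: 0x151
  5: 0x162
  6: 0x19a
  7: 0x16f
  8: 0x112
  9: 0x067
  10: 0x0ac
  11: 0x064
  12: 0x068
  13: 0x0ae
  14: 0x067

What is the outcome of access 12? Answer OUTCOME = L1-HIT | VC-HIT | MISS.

#0 0x155→b21/s1 MISS; vc=[]
#1 0x152→b21/s1 L1-HIT; vc=[]
#2 0x15b→b21/s1 L1-HIT; vc=[]
#3 0x164→b22/s2 MISS; vc=[]
#4 0x151→b21/s1 L1-HIT; vc=[]
#5 0x162→b22/s2 L1-HIT; vc=[]
#6 0x19a→b25/s1 MISS; vc=[21]
#7 0x16f→b22/s2 L1-HIT; vc=[21]
#8 0x112→b17/s1 MISS; vc=[21,25]
#9 0x67→b6/s2 MISS; vc=[21,25,22]
#10 0xac→b10/s2 MISS; vc=[21,25,22,6]
#11 0x64→b6/s2 VC-HIT; vc=[21,25,22,10]
#12 0x68→b6/s2 L1-HIT; vc=[21,25,22,10]
#13 0xae→b10/s2 VC-HIT; vc=[21,25,22,6]
#14 0x67→b6/s2 VC-HIT; vc=[21,25,22,10]

OUTCOME = L1-HIT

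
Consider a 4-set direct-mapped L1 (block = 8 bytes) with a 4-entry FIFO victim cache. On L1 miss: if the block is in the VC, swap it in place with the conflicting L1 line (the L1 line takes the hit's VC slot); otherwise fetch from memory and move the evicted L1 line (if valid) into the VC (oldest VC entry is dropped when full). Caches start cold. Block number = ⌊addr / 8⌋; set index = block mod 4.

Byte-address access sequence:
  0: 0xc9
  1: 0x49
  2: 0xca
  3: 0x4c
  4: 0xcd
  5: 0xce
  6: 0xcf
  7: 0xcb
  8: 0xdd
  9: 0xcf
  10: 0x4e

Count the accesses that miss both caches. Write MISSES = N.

MISSES = 3

0: 0xc9 (blk 25, set 1) → MISS  vc=[]
1: 0x49 (blk 9, set 1) → MISS  vc=[25]
2: 0xca (blk 25, set 1) → VC-HIT  vc=[9]
3: 0x4c (blk 9, set 1) → VC-HIT  vc=[25]
4: 0xcd (blk 25, set 1) → VC-HIT  vc=[9]
5: 0xce (blk 25, set 1) → L1-HIT  vc=[9]
6: 0xcf (blk 25, set 1) → L1-HIT  vc=[9]
7: 0xcb (blk 25, set 1) → L1-HIT  vc=[9]
8: 0xdd (blk 27, set 3) → MISS  vc=[9]
9: 0xcf (blk 25, set 1) → L1-HIT  vc=[9]
10: 0x4e (blk 9, set 1) → VC-HIT  vc=[25]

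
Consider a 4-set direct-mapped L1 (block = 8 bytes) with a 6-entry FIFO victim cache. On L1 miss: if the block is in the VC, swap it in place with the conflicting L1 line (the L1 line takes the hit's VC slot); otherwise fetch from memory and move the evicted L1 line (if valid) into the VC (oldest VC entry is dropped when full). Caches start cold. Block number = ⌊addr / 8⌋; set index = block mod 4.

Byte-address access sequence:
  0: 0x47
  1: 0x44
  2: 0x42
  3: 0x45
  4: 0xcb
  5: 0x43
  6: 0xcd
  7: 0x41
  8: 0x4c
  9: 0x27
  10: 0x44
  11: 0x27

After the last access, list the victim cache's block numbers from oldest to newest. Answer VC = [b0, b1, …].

0: 0x47 (blk 8, set 0) → MISS  vc=[]
1: 0x44 (blk 8, set 0) → L1-HIT  vc=[]
2: 0x42 (blk 8, set 0) → L1-HIT  vc=[]
3: 0x45 (blk 8, set 0) → L1-HIT  vc=[]
4: 0xcb (blk 25, set 1) → MISS  vc=[]
5: 0x43 (blk 8, set 0) → L1-HIT  vc=[]
6: 0xcd (blk 25, set 1) → L1-HIT  vc=[]
7: 0x41 (blk 8, set 0) → L1-HIT  vc=[]
8: 0x4c (blk 9, set 1) → MISS  vc=[25]
9: 0x27 (blk 4, set 0) → MISS  vc=[25, 8]
10: 0x44 (blk 8, set 0) → VC-HIT  vc=[25, 4]
11: 0x27 (blk 4, set 0) → VC-HIT  vc=[25, 8]

VC = [25, 8]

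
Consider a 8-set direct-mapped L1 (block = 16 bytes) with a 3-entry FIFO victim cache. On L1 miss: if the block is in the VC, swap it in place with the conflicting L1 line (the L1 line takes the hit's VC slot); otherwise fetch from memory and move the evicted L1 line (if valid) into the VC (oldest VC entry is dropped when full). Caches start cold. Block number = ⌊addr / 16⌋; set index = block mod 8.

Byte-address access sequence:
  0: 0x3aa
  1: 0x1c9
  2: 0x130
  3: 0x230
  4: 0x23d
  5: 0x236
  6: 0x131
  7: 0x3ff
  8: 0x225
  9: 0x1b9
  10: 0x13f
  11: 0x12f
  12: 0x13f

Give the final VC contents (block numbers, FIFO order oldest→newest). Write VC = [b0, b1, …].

VC = [58, 27, 34]

0: 0x3aa (blk 58, set 2) → MISS  vc=[]
1: 0x1c9 (blk 28, set 4) → MISS  vc=[]
2: 0x130 (blk 19, set 3) → MISS  vc=[]
3: 0x230 (blk 35, set 3) → MISS  vc=[19]
4: 0x23d (blk 35, set 3) → L1-HIT  vc=[19]
5: 0x236 (blk 35, set 3) → L1-HIT  vc=[19]
6: 0x131 (blk 19, set 3) → VC-HIT  vc=[35]
7: 0x3ff (blk 63, set 7) → MISS  vc=[35]
8: 0x225 (blk 34, set 2) → MISS  vc=[35, 58]
9: 0x1b9 (blk 27, set 3) → MISS  vc=[35, 58, 19]
10: 0x13f (blk 19, set 3) → VC-HIT  vc=[35, 58, 27]
11: 0x12f (blk 18, set 2) → MISS  vc=[58, 27, 34]
12: 0x13f (blk 19, set 3) → L1-HIT  vc=[58, 27, 34]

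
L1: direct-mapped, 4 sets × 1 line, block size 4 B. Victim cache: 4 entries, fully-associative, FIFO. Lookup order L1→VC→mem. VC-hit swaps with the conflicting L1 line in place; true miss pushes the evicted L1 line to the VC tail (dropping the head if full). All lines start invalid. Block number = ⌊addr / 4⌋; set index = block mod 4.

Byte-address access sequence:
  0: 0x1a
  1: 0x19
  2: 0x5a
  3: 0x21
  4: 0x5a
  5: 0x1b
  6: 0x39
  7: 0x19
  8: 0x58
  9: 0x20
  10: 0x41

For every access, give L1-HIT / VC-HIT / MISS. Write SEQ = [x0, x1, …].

0: 0x1a (blk 6, set 2) → MISS  vc=[]
1: 0x19 (blk 6, set 2) → L1-HIT  vc=[]
2: 0x5a (blk 22, set 2) → MISS  vc=[6]
3: 0x21 (blk 8, set 0) → MISS  vc=[6]
4: 0x5a (blk 22, set 2) → L1-HIT  vc=[6]
5: 0x1b (blk 6, set 2) → VC-HIT  vc=[22]
6: 0x39 (blk 14, set 2) → MISS  vc=[22, 6]
7: 0x19 (blk 6, set 2) → VC-HIT  vc=[22, 14]
8: 0x58 (blk 22, set 2) → VC-HIT  vc=[6, 14]
9: 0x20 (blk 8, set 0) → L1-HIT  vc=[6, 14]
10: 0x41 (blk 16, set 0) → MISS  vc=[6, 14, 8]

SEQ = [MISS, L1-HIT, MISS, MISS, L1-HIT, VC-HIT, MISS, VC-HIT, VC-HIT, L1-HIT, MISS]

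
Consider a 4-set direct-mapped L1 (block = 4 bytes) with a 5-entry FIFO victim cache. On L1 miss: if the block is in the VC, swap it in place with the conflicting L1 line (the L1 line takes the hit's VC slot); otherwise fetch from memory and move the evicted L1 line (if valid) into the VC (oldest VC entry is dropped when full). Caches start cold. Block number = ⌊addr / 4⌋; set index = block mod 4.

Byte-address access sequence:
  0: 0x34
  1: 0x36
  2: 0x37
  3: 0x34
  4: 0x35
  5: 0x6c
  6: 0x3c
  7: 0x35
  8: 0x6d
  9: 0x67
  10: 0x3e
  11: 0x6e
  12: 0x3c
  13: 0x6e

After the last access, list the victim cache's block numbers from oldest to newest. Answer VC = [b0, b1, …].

VC = [15, 13]

#0 0x34→b13/s1 MISS; vc=[]
#1 0x36→b13/s1 L1-HIT; vc=[]
#2 0x37→b13/s1 L1-HIT; vc=[]
#3 0x34→b13/s1 L1-HIT; vc=[]
#4 0x35→b13/s1 L1-HIT; vc=[]
#5 0x6c→b27/s3 MISS; vc=[]
#6 0x3c→b15/s3 MISS; vc=[27]
#7 0x35→b13/s1 L1-HIT; vc=[27]
#8 0x6d→b27/s3 VC-HIT; vc=[15]
#9 0x67→b25/s1 MISS; vc=[15,13]
#10 0x3e→b15/s3 VC-HIT; vc=[27,13]
#11 0x6e→b27/s3 VC-HIT; vc=[15,13]
#12 0x3c→b15/s3 VC-HIT; vc=[27,13]
#13 0x6e→b27/s3 VC-HIT; vc=[15,13]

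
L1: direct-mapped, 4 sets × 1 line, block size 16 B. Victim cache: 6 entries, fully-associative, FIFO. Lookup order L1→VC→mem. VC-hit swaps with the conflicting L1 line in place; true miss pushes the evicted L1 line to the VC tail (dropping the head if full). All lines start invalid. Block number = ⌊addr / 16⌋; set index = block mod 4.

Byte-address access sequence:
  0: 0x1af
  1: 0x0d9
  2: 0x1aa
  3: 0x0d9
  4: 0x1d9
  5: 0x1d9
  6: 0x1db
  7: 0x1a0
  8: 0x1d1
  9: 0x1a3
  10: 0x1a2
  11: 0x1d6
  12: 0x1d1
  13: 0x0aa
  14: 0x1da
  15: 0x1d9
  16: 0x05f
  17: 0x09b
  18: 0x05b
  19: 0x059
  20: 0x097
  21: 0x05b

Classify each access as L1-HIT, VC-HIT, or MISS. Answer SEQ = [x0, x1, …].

SEQ = [MISS, MISS, L1-HIT, L1-HIT, MISS, L1-HIT, L1-HIT, L1-HIT, L1-HIT, L1-HIT, L1-HIT, L1-HIT, L1-HIT, MISS, L1-HIT, L1-HIT, MISS, MISS, VC-HIT, L1-HIT, VC-HIT, VC-HIT]

#0 0x1af→b26/s2 MISS; vc=[]
#1 0xd9→b13/s1 MISS; vc=[]
#2 0x1aa→b26/s2 L1-HIT; vc=[]
#3 0xd9→b13/s1 L1-HIT; vc=[]
#4 0x1d9→b29/s1 MISS; vc=[13]
#5 0x1d9→b29/s1 L1-HIT; vc=[13]
#6 0x1db→b29/s1 L1-HIT; vc=[13]
#7 0x1a0→b26/s2 L1-HIT; vc=[13]
#8 0x1d1→b29/s1 L1-HIT; vc=[13]
#9 0x1a3→b26/s2 L1-HIT; vc=[13]
#10 0x1a2→b26/s2 L1-HIT; vc=[13]
#11 0x1d6→b29/s1 L1-HIT; vc=[13]
#12 0x1d1→b29/s1 L1-HIT; vc=[13]
#13 0xaa→b10/s2 MISS; vc=[13,26]
#14 0x1da→b29/s1 L1-HIT; vc=[13,26]
#15 0x1d9→b29/s1 L1-HIT; vc=[13,26]
#16 0x5f→b5/s1 MISS; vc=[13,26,29]
#17 0x9b→b9/s1 MISS; vc=[13,26,29,5]
#18 0x5b→b5/s1 VC-HIT; vc=[13,26,29,9]
#19 0x59→b5/s1 L1-HIT; vc=[13,26,29,9]
#20 0x97→b9/s1 VC-HIT; vc=[13,26,29,5]
#21 0x5b→b5/s1 VC-HIT; vc=[13,26,29,9]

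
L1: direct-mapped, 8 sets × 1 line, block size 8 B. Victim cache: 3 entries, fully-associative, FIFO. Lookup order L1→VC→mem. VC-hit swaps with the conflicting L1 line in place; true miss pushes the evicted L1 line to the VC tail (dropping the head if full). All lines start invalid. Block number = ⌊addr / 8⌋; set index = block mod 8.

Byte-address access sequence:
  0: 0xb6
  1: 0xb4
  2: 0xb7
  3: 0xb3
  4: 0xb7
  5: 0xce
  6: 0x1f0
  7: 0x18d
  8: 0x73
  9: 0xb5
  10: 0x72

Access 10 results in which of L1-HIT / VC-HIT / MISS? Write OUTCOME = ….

OUTCOME = VC-HIT

  [0] addr=0xb6 blk=22 s=6: MISS | VC []
  [1] addr=0xb4 blk=22 s=6: L1-HIT | VC []
  [2] addr=0xb7 blk=22 s=6: L1-HIT | VC []
  [3] addr=0xb3 blk=22 s=6: L1-HIT | VC []
  [4] addr=0xb7 blk=22 s=6: L1-HIT | VC []
  [5] addr=0xce blk=25 s=1: MISS | VC []
  [6] addr=0x1f0 blk=62 s=6: MISS | VC [22]
  [7] addr=0x18d blk=49 s=1: MISS | VC [22, 25]
  [8] addr=0x73 blk=14 s=6: MISS | VC [22, 25, 62]
  [9] addr=0xb5 blk=22 s=6: VC-HIT | VC [14, 25, 62]
  [10] addr=0x72 blk=14 s=6: VC-HIT | VC [22, 25, 62]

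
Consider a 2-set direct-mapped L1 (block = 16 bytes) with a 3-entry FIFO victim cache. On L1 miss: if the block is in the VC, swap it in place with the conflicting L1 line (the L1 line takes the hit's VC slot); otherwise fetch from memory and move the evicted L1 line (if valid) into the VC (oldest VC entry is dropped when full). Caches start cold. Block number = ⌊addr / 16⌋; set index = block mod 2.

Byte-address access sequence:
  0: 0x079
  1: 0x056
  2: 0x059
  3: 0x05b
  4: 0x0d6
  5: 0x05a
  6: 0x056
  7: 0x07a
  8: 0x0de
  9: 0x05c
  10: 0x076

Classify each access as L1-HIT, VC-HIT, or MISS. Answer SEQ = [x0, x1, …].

SEQ = [MISS, MISS, L1-HIT, L1-HIT, MISS, VC-HIT, L1-HIT, VC-HIT, VC-HIT, VC-HIT, VC-HIT]

#0 0x79→b7/s1 MISS; vc=[]
#1 0x56→b5/s1 MISS; vc=[7]
#2 0x59→b5/s1 L1-HIT; vc=[7]
#3 0x5b→b5/s1 L1-HIT; vc=[7]
#4 0xd6→b13/s1 MISS; vc=[7,5]
#5 0x5a→b5/s1 VC-HIT; vc=[7,13]
#6 0x56→b5/s1 L1-HIT; vc=[7,13]
#7 0x7a→b7/s1 VC-HIT; vc=[5,13]
#8 0xde→b13/s1 VC-HIT; vc=[5,7]
#9 0x5c→b5/s1 VC-HIT; vc=[13,7]
#10 0x76→b7/s1 VC-HIT; vc=[13,5]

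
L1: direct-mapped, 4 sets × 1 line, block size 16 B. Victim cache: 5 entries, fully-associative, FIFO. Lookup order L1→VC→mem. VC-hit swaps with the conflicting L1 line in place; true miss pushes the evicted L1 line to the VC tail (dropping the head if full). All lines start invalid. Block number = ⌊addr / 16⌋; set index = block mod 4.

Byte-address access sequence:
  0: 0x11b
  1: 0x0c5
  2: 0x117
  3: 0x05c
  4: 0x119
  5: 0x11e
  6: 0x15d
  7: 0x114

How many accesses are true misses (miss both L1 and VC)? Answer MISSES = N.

  [0] addr=0x11b blk=17 s=1: MISS | VC []
  [1] addr=0xc5 blk=12 s=0: MISS | VC []
  [2] addr=0x117 blk=17 s=1: L1-HIT | VC []
  [3] addr=0x5c blk=5 s=1: MISS | VC [17]
  [4] addr=0x119 blk=17 s=1: VC-HIT | VC [5]
  [5] addr=0x11e blk=17 s=1: L1-HIT | VC [5]
  [6] addr=0x15d blk=21 s=1: MISS | VC [5, 17]
  [7] addr=0x114 blk=17 s=1: VC-HIT | VC [5, 21]

MISSES = 4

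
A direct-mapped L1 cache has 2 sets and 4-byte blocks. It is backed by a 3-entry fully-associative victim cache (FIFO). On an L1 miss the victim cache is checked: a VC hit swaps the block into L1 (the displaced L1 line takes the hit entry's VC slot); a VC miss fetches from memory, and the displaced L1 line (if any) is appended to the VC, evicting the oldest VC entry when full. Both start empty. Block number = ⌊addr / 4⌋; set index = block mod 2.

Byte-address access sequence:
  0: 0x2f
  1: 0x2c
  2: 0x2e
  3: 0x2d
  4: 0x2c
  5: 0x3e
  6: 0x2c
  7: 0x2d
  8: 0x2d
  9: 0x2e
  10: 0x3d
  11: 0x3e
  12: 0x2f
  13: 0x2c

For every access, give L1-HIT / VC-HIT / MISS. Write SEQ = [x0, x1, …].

SEQ = [MISS, L1-HIT, L1-HIT, L1-HIT, L1-HIT, MISS, VC-HIT, L1-HIT, L1-HIT, L1-HIT, VC-HIT, L1-HIT, VC-HIT, L1-HIT]

#0 0x2f→b11/s1 MISS; vc=[]
#1 0x2c→b11/s1 L1-HIT; vc=[]
#2 0x2e→b11/s1 L1-HIT; vc=[]
#3 0x2d→b11/s1 L1-HIT; vc=[]
#4 0x2c→b11/s1 L1-HIT; vc=[]
#5 0x3e→b15/s1 MISS; vc=[11]
#6 0x2c→b11/s1 VC-HIT; vc=[15]
#7 0x2d→b11/s1 L1-HIT; vc=[15]
#8 0x2d→b11/s1 L1-HIT; vc=[15]
#9 0x2e→b11/s1 L1-HIT; vc=[15]
#10 0x3d→b15/s1 VC-HIT; vc=[11]
#11 0x3e→b15/s1 L1-HIT; vc=[11]
#12 0x2f→b11/s1 VC-HIT; vc=[15]
#13 0x2c→b11/s1 L1-HIT; vc=[15]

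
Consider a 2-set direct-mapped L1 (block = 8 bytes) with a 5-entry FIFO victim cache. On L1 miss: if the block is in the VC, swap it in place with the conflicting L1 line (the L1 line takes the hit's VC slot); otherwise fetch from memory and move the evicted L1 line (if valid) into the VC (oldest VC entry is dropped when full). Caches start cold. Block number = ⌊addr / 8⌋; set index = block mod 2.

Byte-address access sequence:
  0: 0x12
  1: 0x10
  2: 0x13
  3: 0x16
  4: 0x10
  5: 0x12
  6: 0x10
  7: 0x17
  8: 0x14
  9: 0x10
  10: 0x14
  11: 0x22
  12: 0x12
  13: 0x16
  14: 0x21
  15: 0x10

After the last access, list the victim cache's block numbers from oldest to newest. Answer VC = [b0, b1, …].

#0 0x12→b2/s0 MISS; vc=[]
#1 0x10→b2/s0 L1-HIT; vc=[]
#2 0x13→b2/s0 L1-HIT; vc=[]
#3 0x16→b2/s0 L1-HIT; vc=[]
#4 0x10→b2/s0 L1-HIT; vc=[]
#5 0x12→b2/s0 L1-HIT; vc=[]
#6 0x10→b2/s0 L1-HIT; vc=[]
#7 0x17→b2/s0 L1-HIT; vc=[]
#8 0x14→b2/s0 L1-HIT; vc=[]
#9 0x10→b2/s0 L1-HIT; vc=[]
#10 0x14→b2/s0 L1-HIT; vc=[]
#11 0x22→b4/s0 MISS; vc=[2]
#12 0x12→b2/s0 VC-HIT; vc=[4]
#13 0x16→b2/s0 L1-HIT; vc=[4]
#14 0x21→b4/s0 VC-HIT; vc=[2]
#15 0x10→b2/s0 VC-HIT; vc=[4]

VC = [4]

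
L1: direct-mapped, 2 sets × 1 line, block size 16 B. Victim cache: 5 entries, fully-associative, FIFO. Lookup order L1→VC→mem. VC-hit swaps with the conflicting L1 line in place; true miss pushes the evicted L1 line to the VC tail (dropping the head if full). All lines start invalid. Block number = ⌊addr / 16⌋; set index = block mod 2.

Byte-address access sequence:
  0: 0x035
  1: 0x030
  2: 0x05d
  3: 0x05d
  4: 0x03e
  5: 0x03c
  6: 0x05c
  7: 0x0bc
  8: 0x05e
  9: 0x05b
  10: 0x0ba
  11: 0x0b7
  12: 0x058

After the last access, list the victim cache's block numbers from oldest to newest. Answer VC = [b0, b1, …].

  [0] addr=0x35 blk=3 s=1: MISS | VC []
  [1] addr=0x30 blk=3 s=1: L1-HIT | VC []
  [2] addr=0x5d blk=5 s=1: MISS | VC [3]
  [3] addr=0x5d blk=5 s=1: L1-HIT | VC [3]
  [4] addr=0x3e blk=3 s=1: VC-HIT | VC [5]
  [5] addr=0x3c blk=3 s=1: L1-HIT | VC [5]
  [6] addr=0x5c blk=5 s=1: VC-HIT | VC [3]
  [7] addr=0xbc blk=11 s=1: MISS | VC [3, 5]
  [8] addr=0x5e blk=5 s=1: VC-HIT | VC [3, 11]
  [9] addr=0x5b blk=5 s=1: L1-HIT | VC [3, 11]
  [10] addr=0xba blk=11 s=1: VC-HIT | VC [3, 5]
  [11] addr=0xb7 blk=11 s=1: L1-HIT | VC [3, 5]
  [12] addr=0x58 blk=5 s=1: VC-HIT | VC [3, 11]

VC = [3, 11]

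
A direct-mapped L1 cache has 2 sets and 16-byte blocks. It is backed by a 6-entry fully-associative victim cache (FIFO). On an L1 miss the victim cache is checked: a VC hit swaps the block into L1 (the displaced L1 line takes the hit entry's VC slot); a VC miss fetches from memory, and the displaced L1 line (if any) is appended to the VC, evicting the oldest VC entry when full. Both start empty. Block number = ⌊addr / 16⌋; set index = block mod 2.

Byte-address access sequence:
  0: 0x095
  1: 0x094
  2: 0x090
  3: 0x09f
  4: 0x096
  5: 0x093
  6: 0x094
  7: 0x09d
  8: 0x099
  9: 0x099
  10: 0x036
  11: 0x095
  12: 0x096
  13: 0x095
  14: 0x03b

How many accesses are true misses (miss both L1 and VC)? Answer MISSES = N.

  [0] addr=0x95 blk=9 s=1: MISS | VC []
  [1] addr=0x94 blk=9 s=1: L1-HIT | VC []
  [2] addr=0x90 blk=9 s=1: L1-HIT | VC []
  [3] addr=0x9f blk=9 s=1: L1-HIT | VC []
  [4] addr=0x96 blk=9 s=1: L1-HIT | VC []
  [5] addr=0x93 blk=9 s=1: L1-HIT | VC []
  [6] addr=0x94 blk=9 s=1: L1-HIT | VC []
  [7] addr=0x9d blk=9 s=1: L1-HIT | VC []
  [8] addr=0x99 blk=9 s=1: L1-HIT | VC []
  [9] addr=0x99 blk=9 s=1: L1-HIT | VC []
  [10] addr=0x36 blk=3 s=1: MISS | VC [9]
  [11] addr=0x95 blk=9 s=1: VC-HIT | VC [3]
  [12] addr=0x96 blk=9 s=1: L1-HIT | VC [3]
  [13] addr=0x95 blk=9 s=1: L1-HIT | VC [3]
  [14] addr=0x3b blk=3 s=1: VC-HIT | VC [9]

MISSES = 2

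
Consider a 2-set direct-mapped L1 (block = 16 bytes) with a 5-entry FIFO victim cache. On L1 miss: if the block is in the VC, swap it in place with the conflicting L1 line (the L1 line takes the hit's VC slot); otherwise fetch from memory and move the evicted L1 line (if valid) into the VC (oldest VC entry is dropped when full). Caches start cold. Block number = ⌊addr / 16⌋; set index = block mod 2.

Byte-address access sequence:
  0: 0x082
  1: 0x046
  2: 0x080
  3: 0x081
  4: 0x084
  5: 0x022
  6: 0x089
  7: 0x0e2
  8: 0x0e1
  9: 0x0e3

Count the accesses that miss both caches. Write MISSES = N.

MISSES = 4

  [0] addr=0x82 blk=8 s=0: MISS | VC []
  [1] addr=0x46 blk=4 s=0: MISS | VC [8]
  [2] addr=0x80 blk=8 s=0: VC-HIT | VC [4]
  [3] addr=0x81 blk=8 s=0: L1-HIT | VC [4]
  [4] addr=0x84 blk=8 s=0: L1-HIT | VC [4]
  [5] addr=0x22 blk=2 s=0: MISS | VC [4, 8]
  [6] addr=0x89 blk=8 s=0: VC-HIT | VC [4, 2]
  [7] addr=0xe2 blk=14 s=0: MISS | VC [4, 2, 8]
  [8] addr=0xe1 blk=14 s=0: L1-HIT | VC [4, 2, 8]
  [9] addr=0xe3 blk=14 s=0: L1-HIT | VC [4, 2, 8]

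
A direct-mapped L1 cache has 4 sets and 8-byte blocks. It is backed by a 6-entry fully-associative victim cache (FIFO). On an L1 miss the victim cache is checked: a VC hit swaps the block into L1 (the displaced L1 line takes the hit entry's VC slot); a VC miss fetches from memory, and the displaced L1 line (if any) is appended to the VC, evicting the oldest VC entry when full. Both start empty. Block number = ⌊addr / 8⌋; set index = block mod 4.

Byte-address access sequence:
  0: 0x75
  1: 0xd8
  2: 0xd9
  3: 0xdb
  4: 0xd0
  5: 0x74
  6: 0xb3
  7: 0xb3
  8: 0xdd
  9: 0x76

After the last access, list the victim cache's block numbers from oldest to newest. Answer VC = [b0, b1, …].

0: 0x75 (blk 14, set 2) → MISS  vc=[]
1: 0xd8 (blk 27, set 3) → MISS  vc=[]
2: 0xd9 (blk 27, set 3) → L1-HIT  vc=[]
3: 0xdb (blk 27, set 3) → L1-HIT  vc=[]
4: 0xd0 (blk 26, set 2) → MISS  vc=[14]
5: 0x74 (blk 14, set 2) → VC-HIT  vc=[26]
6: 0xb3 (blk 22, set 2) → MISS  vc=[26, 14]
7: 0xb3 (blk 22, set 2) → L1-HIT  vc=[26, 14]
8: 0xdd (blk 27, set 3) → L1-HIT  vc=[26, 14]
9: 0x76 (blk 14, set 2) → VC-HIT  vc=[26, 22]

VC = [26, 22]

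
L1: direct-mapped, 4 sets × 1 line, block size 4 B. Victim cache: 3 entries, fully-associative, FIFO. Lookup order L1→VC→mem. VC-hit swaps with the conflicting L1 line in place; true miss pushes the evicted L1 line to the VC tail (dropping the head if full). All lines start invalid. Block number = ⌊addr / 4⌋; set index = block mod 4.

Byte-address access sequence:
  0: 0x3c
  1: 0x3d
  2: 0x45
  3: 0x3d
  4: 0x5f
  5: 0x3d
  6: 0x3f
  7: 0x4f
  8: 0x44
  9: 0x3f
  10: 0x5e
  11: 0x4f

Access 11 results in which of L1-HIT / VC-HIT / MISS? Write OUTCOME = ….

0: 0x3c (blk 15, set 3) → MISS  vc=[]
1: 0x3d (blk 15, set 3) → L1-HIT  vc=[]
2: 0x45 (blk 17, set 1) → MISS  vc=[]
3: 0x3d (blk 15, set 3) → L1-HIT  vc=[]
4: 0x5f (blk 23, set 3) → MISS  vc=[15]
5: 0x3d (blk 15, set 3) → VC-HIT  vc=[23]
6: 0x3f (blk 15, set 3) → L1-HIT  vc=[23]
7: 0x4f (blk 19, set 3) → MISS  vc=[23, 15]
8: 0x44 (blk 17, set 1) → L1-HIT  vc=[23, 15]
9: 0x3f (blk 15, set 3) → VC-HIT  vc=[23, 19]
10: 0x5e (blk 23, set 3) → VC-HIT  vc=[15, 19]
11: 0x4f (blk 19, set 3) → VC-HIT  vc=[15, 23]

OUTCOME = VC-HIT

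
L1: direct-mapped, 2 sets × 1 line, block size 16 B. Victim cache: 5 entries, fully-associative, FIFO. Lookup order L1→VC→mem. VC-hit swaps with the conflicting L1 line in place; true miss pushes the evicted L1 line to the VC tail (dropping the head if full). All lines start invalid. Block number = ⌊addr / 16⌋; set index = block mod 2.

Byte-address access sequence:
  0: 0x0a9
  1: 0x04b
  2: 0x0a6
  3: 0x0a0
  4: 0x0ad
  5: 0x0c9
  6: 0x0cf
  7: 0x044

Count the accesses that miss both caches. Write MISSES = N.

0: 0xa9 (blk 10, set 0) → MISS  vc=[]
1: 0x4b (blk 4, set 0) → MISS  vc=[10]
2: 0xa6 (blk 10, set 0) → VC-HIT  vc=[4]
3: 0xa0 (blk 10, set 0) → L1-HIT  vc=[4]
4: 0xad (blk 10, set 0) → L1-HIT  vc=[4]
5: 0xc9 (blk 12, set 0) → MISS  vc=[4, 10]
6: 0xcf (blk 12, set 0) → L1-HIT  vc=[4, 10]
7: 0x44 (blk 4, set 0) → VC-HIT  vc=[12, 10]

MISSES = 3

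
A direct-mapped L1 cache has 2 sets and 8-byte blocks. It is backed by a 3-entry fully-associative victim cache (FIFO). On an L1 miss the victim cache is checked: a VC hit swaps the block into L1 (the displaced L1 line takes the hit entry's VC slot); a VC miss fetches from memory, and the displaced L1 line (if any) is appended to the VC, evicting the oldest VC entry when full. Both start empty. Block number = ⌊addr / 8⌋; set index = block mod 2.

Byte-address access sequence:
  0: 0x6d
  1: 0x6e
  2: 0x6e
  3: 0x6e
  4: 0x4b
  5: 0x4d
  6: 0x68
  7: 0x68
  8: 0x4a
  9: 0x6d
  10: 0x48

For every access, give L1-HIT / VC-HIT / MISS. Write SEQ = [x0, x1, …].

SEQ = [MISS, L1-HIT, L1-HIT, L1-HIT, MISS, L1-HIT, VC-HIT, L1-HIT, VC-HIT, VC-HIT, VC-HIT]

  [0] addr=0x6d blk=13 s=1: MISS | VC []
  [1] addr=0x6e blk=13 s=1: L1-HIT | VC []
  [2] addr=0x6e blk=13 s=1: L1-HIT | VC []
  [3] addr=0x6e blk=13 s=1: L1-HIT | VC []
  [4] addr=0x4b blk=9 s=1: MISS | VC [13]
  [5] addr=0x4d blk=9 s=1: L1-HIT | VC [13]
  [6] addr=0x68 blk=13 s=1: VC-HIT | VC [9]
  [7] addr=0x68 blk=13 s=1: L1-HIT | VC [9]
  [8] addr=0x4a blk=9 s=1: VC-HIT | VC [13]
  [9] addr=0x6d blk=13 s=1: VC-HIT | VC [9]
  [10] addr=0x48 blk=9 s=1: VC-HIT | VC [13]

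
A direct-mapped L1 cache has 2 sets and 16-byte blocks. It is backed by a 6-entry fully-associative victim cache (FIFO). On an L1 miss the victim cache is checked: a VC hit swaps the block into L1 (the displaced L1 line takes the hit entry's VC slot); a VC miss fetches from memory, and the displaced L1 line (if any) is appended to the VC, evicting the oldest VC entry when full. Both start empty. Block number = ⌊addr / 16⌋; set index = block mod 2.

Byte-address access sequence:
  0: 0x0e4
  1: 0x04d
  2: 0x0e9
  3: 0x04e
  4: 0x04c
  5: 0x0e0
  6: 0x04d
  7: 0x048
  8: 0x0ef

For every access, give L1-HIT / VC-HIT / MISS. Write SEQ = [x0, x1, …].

  [0] addr=0xe4 blk=14 s=0: MISS | VC []
  [1] addr=0x4d blk=4 s=0: MISS | VC [14]
  [2] addr=0xe9 blk=14 s=0: VC-HIT | VC [4]
  [3] addr=0x4e blk=4 s=0: VC-HIT | VC [14]
  [4] addr=0x4c blk=4 s=0: L1-HIT | VC [14]
  [5] addr=0xe0 blk=14 s=0: VC-HIT | VC [4]
  [6] addr=0x4d blk=4 s=0: VC-HIT | VC [14]
  [7] addr=0x48 blk=4 s=0: L1-HIT | VC [14]
  [8] addr=0xef blk=14 s=0: VC-HIT | VC [4]

SEQ = [MISS, MISS, VC-HIT, VC-HIT, L1-HIT, VC-HIT, VC-HIT, L1-HIT, VC-HIT]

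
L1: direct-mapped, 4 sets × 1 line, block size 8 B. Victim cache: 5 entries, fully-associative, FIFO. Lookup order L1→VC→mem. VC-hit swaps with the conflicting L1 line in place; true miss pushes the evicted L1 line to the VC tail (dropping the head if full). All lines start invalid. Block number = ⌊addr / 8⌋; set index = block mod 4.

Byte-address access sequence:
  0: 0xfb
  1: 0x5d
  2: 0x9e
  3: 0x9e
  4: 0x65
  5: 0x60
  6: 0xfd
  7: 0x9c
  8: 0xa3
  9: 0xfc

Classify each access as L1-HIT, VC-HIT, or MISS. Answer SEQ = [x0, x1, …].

#0 0xfb→b31/s3 MISS; vc=[]
#1 0x5d→b11/s3 MISS; vc=[31]
#2 0x9e→b19/s3 MISS; vc=[31,11]
#3 0x9e→b19/s3 L1-HIT; vc=[31,11]
#4 0x65→b12/s0 MISS; vc=[31,11]
#5 0x60→b12/s0 L1-HIT; vc=[31,11]
#6 0xfd→b31/s3 VC-HIT; vc=[19,11]
#7 0x9c→b19/s3 VC-HIT; vc=[31,11]
#8 0xa3→b20/s0 MISS; vc=[31,11,12]
#9 0xfc→b31/s3 VC-HIT; vc=[19,11,12]

SEQ = [MISS, MISS, MISS, L1-HIT, MISS, L1-HIT, VC-HIT, VC-HIT, MISS, VC-HIT]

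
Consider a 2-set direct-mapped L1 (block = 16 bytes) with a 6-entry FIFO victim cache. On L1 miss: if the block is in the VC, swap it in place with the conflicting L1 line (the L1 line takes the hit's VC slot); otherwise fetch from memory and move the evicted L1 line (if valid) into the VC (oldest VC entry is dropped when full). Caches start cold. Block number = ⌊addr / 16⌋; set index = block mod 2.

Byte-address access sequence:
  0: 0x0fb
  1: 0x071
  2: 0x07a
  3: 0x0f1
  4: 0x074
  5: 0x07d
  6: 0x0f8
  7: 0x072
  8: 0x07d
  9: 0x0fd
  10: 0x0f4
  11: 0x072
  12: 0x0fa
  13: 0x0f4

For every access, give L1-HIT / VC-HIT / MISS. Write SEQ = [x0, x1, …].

SEQ = [MISS, MISS, L1-HIT, VC-HIT, VC-HIT, L1-HIT, VC-HIT, VC-HIT, L1-HIT, VC-HIT, L1-HIT, VC-HIT, VC-HIT, L1-HIT]

0: 0xfb (blk 15, set 1) → MISS  vc=[]
1: 0x71 (blk 7, set 1) → MISS  vc=[15]
2: 0x7a (blk 7, set 1) → L1-HIT  vc=[15]
3: 0xf1 (blk 15, set 1) → VC-HIT  vc=[7]
4: 0x74 (blk 7, set 1) → VC-HIT  vc=[15]
5: 0x7d (blk 7, set 1) → L1-HIT  vc=[15]
6: 0xf8 (blk 15, set 1) → VC-HIT  vc=[7]
7: 0x72 (blk 7, set 1) → VC-HIT  vc=[15]
8: 0x7d (blk 7, set 1) → L1-HIT  vc=[15]
9: 0xfd (blk 15, set 1) → VC-HIT  vc=[7]
10: 0xf4 (blk 15, set 1) → L1-HIT  vc=[7]
11: 0x72 (blk 7, set 1) → VC-HIT  vc=[15]
12: 0xfa (blk 15, set 1) → VC-HIT  vc=[7]
13: 0xf4 (blk 15, set 1) → L1-HIT  vc=[7]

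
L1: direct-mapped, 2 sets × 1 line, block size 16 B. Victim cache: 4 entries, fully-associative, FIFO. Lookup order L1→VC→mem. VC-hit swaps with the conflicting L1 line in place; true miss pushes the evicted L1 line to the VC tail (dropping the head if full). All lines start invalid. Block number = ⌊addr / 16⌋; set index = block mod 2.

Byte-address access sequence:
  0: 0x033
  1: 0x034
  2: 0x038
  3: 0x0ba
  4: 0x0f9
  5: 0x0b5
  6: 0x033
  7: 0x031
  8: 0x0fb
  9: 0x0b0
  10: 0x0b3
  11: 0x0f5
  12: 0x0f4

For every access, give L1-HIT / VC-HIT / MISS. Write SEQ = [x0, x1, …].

  [0] addr=0x33 blk=3 s=1: MISS | VC []
  [1] addr=0x34 blk=3 s=1: L1-HIT | VC []
  [2] addr=0x38 blk=3 s=1: L1-HIT | VC []
  [3] addr=0xba blk=11 s=1: MISS | VC [3]
  [4] addr=0xf9 blk=15 s=1: MISS | VC [3, 11]
  [5] addr=0xb5 blk=11 s=1: VC-HIT | VC [3, 15]
  [6] addr=0x33 blk=3 s=1: VC-HIT | VC [11, 15]
  [7] addr=0x31 blk=3 s=1: L1-HIT | VC [11, 15]
  [8] addr=0xfb blk=15 s=1: VC-HIT | VC [11, 3]
  [9] addr=0xb0 blk=11 s=1: VC-HIT | VC [15, 3]
  [10] addr=0xb3 blk=11 s=1: L1-HIT | VC [15, 3]
  [11] addr=0xf5 blk=15 s=1: VC-HIT | VC [11, 3]
  [12] addr=0xf4 blk=15 s=1: L1-HIT | VC [11, 3]

SEQ = [MISS, L1-HIT, L1-HIT, MISS, MISS, VC-HIT, VC-HIT, L1-HIT, VC-HIT, VC-HIT, L1-HIT, VC-HIT, L1-HIT]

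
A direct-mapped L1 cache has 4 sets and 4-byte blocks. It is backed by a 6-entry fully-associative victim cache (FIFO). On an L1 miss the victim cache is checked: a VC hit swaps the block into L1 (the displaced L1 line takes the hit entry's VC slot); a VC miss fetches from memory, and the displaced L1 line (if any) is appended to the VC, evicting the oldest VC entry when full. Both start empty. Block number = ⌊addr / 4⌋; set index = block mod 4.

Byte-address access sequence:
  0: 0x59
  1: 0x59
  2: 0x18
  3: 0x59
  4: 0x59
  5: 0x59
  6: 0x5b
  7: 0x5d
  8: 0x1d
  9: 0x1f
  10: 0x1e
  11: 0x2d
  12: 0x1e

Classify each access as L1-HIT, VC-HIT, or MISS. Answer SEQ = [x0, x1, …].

#0 0x59→b22/s2 MISS; vc=[]
#1 0x59→b22/s2 L1-HIT; vc=[]
#2 0x18→b6/s2 MISS; vc=[22]
#3 0x59→b22/s2 VC-HIT; vc=[6]
#4 0x59→b22/s2 L1-HIT; vc=[6]
#5 0x59→b22/s2 L1-HIT; vc=[6]
#6 0x5b→b22/s2 L1-HIT; vc=[6]
#7 0x5d→b23/s3 MISS; vc=[6]
#8 0x1d→b7/s3 MISS; vc=[6,23]
#9 0x1f→b7/s3 L1-HIT; vc=[6,23]
#10 0x1e→b7/s3 L1-HIT; vc=[6,23]
#11 0x2d→b11/s3 MISS; vc=[6,23,7]
#12 0x1e→b7/s3 VC-HIT; vc=[6,23,11]

SEQ = [MISS, L1-HIT, MISS, VC-HIT, L1-HIT, L1-HIT, L1-HIT, MISS, MISS, L1-HIT, L1-HIT, MISS, VC-HIT]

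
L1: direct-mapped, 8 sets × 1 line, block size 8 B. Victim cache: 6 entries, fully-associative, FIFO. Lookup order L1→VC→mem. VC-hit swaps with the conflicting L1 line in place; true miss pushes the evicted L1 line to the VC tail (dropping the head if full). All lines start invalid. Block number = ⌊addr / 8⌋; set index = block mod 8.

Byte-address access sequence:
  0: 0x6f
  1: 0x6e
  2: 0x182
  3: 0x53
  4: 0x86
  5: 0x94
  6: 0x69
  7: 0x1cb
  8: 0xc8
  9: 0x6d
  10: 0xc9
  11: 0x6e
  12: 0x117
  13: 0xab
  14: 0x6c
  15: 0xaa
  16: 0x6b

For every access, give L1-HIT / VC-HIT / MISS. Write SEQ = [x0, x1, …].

0: 0x6f (blk 13, set 5) → MISS  vc=[]
1: 0x6e (blk 13, set 5) → L1-HIT  vc=[]
2: 0x182 (blk 48, set 0) → MISS  vc=[]
3: 0x53 (blk 10, set 2) → MISS  vc=[]
4: 0x86 (blk 16, set 0) → MISS  vc=[48]
5: 0x94 (blk 18, set 2) → MISS  vc=[48, 10]
6: 0x69 (blk 13, set 5) → L1-HIT  vc=[48, 10]
7: 0x1cb (blk 57, set 1) → MISS  vc=[48, 10]
8: 0xc8 (blk 25, set 1) → MISS  vc=[48, 10, 57]
9: 0x6d (blk 13, set 5) → L1-HIT  vc=[48, 10, 57]
10: 0xc9 (blk 25, set 1) → L1-HIT  vc=[48, 10, 57]
11: 0x6e (blk 13, set 5) → L1-HIT  vc=[48, 10, 57]
12: 0x117 (blk 34, set 2) → MISS  vc=[48, 10, 57, 18]
13: 0xab (blk 21, set 5) → MISS  vc=[48, 10, 57, 18, 13]
14: 0x6c (blk 13, set 5) → VC-HIT  vc=[48, 10, 57, 18, 21]
15: 0xaa (blk 21, set 5) → VC-HIT  vc=[48, 10, 57, 18, 13]
16: 0x6b (blk 13, set 5) → VC-HIT  vc=[48, 10, 57, 18, 21]

SEQ = [MISS, L1-HIT, MISS, MISS, MISS, MISS, L1-HIT, MISS, MISS, L1-HIT, L1-HIT, L1-HIT, MISS, MISS, VC-HIT, VC-HIT, VC-HIT]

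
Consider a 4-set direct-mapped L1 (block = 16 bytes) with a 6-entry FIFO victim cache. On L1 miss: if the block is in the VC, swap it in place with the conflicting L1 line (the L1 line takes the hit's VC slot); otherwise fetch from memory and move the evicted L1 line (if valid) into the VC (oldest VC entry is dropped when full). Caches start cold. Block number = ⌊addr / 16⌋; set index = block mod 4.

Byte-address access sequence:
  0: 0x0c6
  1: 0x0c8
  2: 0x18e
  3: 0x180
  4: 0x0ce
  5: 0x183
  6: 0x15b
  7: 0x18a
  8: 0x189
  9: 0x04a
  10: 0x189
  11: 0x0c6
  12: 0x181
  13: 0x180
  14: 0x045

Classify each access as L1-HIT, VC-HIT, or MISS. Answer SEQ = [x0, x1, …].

SEQ = [MISS, L1-HIT, MISS, L1-HIT, VC-HIT, VC-HIT, MISS, L1-HIT, L1-HIT, MISS, VC-HIT, VC-HIT, VC-HIT, L1-HIT, VC-HIT]

#0 0xc6→b12/s0 MISS; vc=[]
#1 0xc8→b12/s0 L1-HIT; vc=[]
#2 0x18e→b24/s0 MISS; vc=[12]
#3 0x180→b24/s0 L1-HIT; vc=[12]
#4 0xce→b12/s0 VC-HIT; vc=[24]
#5 0x183→b24/s0 VC-HIT; vc=[12]
#6 0x15b→b21/s1 MISS; vc=[12]
#7 0x18a→b24/s0 L1-HIT; vc=[12]
#8 0x189→b24/s0 L1-HIT; vc=[12]
#9 0x4a→b4/s0 MISS; vc=[12,24]
#10 0x189→b24/s0 VC-HIT; vc=[12,4]
#11 0xc6→b12/s0 VC-HIT; vc=[24,4]
#12 0x181→b24/s0 VC-HIT; vc=[12,4]
#13 0x180→b24/s0 L1-HIT; vc=[12,4]
#14 0x45→b4/s0 VC-HIT; vc=[12,24]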